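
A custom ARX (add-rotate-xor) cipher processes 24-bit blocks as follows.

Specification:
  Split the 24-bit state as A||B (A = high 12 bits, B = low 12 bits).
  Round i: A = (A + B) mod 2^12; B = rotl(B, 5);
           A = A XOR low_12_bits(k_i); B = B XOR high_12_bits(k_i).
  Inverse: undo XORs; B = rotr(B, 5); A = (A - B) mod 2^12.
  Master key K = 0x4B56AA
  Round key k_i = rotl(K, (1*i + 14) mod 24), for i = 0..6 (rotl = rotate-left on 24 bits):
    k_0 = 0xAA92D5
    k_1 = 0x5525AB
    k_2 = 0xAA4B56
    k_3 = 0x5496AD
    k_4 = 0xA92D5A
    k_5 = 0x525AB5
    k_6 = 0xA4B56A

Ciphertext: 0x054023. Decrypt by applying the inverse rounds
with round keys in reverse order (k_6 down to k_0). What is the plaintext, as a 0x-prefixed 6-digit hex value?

0x65E491

s_0 = ciphertext = 0x054023
s_1 = InvRound(s_0, k_6) = 0x0EB453
s_2 = InvRound(s_1, k_5) = 0xF53B0B
s_3 = InvRound(s_2, k_4) = 0x57DC8C
s_4 = InvRound(s_3, k_3) = 0x1022CE
s_5 = InvRound(s_4, k_2) = 0x511543
s_6 = InvRound(s_5, k_1) = 0x83A880
s_7 = InvRound(s_6, k_0) = 0x65E491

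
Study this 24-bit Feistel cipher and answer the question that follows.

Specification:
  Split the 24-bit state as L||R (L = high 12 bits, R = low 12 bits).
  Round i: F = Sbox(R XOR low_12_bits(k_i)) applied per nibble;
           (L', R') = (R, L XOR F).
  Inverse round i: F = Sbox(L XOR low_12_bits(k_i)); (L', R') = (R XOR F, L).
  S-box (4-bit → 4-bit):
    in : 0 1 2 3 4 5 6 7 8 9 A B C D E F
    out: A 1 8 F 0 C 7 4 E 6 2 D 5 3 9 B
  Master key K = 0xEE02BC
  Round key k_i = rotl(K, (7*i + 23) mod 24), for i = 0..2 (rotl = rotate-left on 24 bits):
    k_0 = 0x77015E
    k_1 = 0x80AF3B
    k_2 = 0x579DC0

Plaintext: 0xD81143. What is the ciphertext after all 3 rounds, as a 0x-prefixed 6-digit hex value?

0xF65FBE

s_0 = plaintext = 0xD81143
s_1 = Round(s_0, k_0) = 0x143792
s_2 = Round(s_1, k_1) = 0x792F65
s_3 = Round(s_2, k_2) = 0xF65FBE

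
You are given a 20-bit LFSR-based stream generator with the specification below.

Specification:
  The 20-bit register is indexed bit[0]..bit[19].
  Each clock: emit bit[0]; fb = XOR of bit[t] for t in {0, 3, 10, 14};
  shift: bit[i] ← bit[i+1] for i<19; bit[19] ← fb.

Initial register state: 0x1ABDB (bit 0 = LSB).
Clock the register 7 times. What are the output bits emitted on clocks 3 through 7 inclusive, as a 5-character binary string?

01101

reg_0 = 0x1ABDB
clock 1: out=1, reg = 0x0D5ED
clock 2: out=1, reg = 0x06AF6
clock 3: out=0, reg = 0x8357B
clock 4: out=1, reg = 0xC1ABD
clock 5: out=1, reg = 0x60D5E
clock 6: out=0, reg = 0x306AF
clock 7: out=1, reg = 0x98357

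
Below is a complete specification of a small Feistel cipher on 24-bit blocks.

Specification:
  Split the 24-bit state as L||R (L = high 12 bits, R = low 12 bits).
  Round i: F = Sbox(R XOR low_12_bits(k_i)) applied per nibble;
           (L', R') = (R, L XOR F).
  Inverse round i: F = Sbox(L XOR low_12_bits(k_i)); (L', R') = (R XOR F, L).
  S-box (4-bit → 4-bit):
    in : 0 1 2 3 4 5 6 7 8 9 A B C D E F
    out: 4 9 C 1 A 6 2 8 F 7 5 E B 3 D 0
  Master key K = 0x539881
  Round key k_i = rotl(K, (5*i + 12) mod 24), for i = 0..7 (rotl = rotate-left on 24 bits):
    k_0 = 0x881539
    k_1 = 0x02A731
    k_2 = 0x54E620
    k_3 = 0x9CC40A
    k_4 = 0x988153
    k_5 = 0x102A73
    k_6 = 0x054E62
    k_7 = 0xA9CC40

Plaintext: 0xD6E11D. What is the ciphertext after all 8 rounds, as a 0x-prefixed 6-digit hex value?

s_0 = plaintext = 0xD6E11D
s_1 = Round(s_0, k_0) = 0x11D7A4
s_2 = Round(s_1, k_1) = 0x7A456B
s_3 = Round(s_2, k_2) = 0x56B60A
s_4 = Round(s_3, k_3) = 0x60A92F
s_5 = Round(s_4, k_4) = 0x92F981
s_6 = Round(s_5, k_5) = 0x981823
s_7 = Round(s_6, k_6) = 0x823B28
s_8 = Round(s_7, k_7) = 0xB2800C

0xB2800C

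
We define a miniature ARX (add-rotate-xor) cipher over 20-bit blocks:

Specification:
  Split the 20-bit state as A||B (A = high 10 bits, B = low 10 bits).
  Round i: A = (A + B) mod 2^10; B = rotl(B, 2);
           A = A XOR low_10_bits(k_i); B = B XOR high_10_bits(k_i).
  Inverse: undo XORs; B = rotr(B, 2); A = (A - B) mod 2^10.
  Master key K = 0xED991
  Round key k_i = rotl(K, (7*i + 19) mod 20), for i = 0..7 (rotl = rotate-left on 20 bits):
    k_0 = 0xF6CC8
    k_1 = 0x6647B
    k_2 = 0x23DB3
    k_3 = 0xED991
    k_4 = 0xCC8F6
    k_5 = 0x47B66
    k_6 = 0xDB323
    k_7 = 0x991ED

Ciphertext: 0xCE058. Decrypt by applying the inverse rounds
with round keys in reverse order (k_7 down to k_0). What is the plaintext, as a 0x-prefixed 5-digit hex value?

s_0 = ciphertext = 0xCE058
s_1 = InvRound(s_0, k_7) = 0x9188F
s_2 = InvRound(s_1, k_6) = 0x5B7F8
s_3 = InvRound(s_2, k_5) = 0xD4AB9
s_4 = InvRound(s_3, k_4) = 0x10B62
s_5 = InvRound(s_4, k_3) = 0x67835
s_6 = InvRound(s_5, k_2) = 0x7FE2E
s_7 = InvRound(s_6, k_1) = 0x65FED
s_8 = InvRound(s_7, k_0) = 0xD4A0D

0xD4A0D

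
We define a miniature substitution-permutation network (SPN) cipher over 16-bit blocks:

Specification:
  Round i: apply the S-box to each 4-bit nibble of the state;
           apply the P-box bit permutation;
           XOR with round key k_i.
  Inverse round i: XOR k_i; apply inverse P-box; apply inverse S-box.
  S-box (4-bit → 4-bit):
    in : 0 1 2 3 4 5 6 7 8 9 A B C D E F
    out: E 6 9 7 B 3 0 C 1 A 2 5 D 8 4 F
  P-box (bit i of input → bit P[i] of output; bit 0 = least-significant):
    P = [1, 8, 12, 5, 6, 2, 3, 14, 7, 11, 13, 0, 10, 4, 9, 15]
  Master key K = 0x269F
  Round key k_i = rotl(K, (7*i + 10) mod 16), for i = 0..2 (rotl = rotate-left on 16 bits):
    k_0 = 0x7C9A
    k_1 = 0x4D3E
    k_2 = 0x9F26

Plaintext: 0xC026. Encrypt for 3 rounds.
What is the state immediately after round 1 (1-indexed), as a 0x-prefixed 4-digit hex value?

0x92DB

s_0 = plaintext = 0xC026
s_1 = Round(s_0, k_0) = 0x92DB
s_2 = Round(s_1, k_1) = 0x9DAD
s_3 = Round(s_2, k_2) = 0x1F13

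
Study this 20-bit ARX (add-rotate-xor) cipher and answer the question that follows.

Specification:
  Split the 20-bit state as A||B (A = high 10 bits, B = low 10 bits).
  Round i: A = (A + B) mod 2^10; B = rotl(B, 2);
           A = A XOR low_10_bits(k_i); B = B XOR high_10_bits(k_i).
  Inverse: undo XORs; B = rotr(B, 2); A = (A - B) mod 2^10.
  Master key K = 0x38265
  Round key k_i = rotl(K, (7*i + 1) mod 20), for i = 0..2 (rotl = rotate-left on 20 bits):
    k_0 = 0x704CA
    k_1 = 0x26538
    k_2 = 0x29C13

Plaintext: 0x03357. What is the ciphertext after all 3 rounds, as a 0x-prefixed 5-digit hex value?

s_0 = plaintext = 0x03357
s_1 = Round(s_0, k_0) = 0xEA49E
s_2 = Round(s_1, k_1) = 0x5FEE1
s_3 = Round(s_2, k_2) = 0x1CF21

0x1CF21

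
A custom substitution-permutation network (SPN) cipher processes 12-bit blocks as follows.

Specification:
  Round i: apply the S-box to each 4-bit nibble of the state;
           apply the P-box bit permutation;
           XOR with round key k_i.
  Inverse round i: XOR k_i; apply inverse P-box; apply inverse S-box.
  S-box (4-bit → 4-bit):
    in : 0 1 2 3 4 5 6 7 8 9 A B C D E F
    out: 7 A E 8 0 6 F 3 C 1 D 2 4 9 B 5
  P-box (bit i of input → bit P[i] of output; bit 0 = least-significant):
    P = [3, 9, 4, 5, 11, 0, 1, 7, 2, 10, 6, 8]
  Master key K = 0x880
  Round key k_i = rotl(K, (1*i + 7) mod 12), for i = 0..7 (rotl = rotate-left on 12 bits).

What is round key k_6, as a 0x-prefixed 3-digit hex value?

0x101

K = 0x880
k_0 = rotl(K, (1*0+7) mod 12) = rotl(K, 7) = 0x044
k_1 = rotl(K, (1*1+7) mod 12) = rotl(K, 8) = 0x088
k_2 = rotl(K, (1*2+7) mod 12) = rotl(K, 9) = 0x110
k_3 = rotl(K, (1*3+7) mod 12) = rotl(K, 10) = 0x220
k_4 = rotl(K, (1*4+7) mod 12) = rotl(K, 11) = 0x440
k_5 = rotl(K, (1*5+7) mod 12) = rotl(K, 0) = 0x880
k_6 = rotl(K, (1*6+7) mod 12) = rotl(K, 1) = 0x101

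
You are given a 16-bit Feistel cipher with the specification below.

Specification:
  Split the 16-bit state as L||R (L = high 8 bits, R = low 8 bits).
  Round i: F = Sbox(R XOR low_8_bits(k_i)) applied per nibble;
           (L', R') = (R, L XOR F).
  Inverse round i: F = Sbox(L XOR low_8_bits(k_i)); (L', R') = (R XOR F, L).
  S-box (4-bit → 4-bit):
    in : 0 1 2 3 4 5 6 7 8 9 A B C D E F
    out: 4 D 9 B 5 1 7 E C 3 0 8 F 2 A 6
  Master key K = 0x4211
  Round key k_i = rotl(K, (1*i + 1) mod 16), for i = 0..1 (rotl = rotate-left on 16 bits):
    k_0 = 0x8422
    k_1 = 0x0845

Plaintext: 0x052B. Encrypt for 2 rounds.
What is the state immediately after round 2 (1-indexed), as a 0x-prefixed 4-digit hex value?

s_0 = plaintext = 0x052B
s_1 = Round(s_0, k_0) = 0x2B46
s_2 = Round(s_1, k_1) = 0x4660

0x4660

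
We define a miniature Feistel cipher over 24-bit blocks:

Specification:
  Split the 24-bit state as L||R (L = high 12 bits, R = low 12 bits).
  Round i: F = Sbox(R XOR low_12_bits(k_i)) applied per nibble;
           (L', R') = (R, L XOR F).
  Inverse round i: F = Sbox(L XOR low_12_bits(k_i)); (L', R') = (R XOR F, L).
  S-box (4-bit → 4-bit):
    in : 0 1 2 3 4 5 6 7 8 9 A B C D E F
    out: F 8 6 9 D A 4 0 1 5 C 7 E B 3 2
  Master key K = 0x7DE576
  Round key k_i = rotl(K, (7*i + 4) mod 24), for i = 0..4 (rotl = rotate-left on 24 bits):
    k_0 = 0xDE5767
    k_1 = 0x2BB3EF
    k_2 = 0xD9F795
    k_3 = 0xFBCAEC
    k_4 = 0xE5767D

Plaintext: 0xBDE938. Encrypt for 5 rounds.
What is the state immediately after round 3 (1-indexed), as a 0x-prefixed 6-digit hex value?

s_0 = plaintext = 0xBDE938
s_1 = Round(s_0, k_0) = 0x93887C
s_2 = Round(s_1, k_1) = 0x87CE61
s_3 = Round(s_2, k_2) = 0xE61D51
s_4 = Round(s_3, k_3) = 0xD51E1A
s_5 = Round(s_4, k_4) = 0xE1AC11

0xE61D51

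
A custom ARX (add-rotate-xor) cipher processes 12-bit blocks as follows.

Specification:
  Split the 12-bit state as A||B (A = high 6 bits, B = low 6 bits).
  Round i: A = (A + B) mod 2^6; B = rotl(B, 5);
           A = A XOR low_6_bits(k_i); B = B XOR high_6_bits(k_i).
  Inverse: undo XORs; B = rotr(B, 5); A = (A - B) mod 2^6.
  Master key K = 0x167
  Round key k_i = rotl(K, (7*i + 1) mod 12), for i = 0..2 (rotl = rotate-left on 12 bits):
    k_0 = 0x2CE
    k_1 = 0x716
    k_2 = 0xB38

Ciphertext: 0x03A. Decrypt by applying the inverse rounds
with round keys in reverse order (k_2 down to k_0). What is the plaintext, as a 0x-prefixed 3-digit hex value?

0x895

s_0 = ciphertext = 0x03A
s_1 = InvRound(s_0, k_2) = 0x32C
s_2 = InvRound(s_1, k_1) = 0xE61
s_3 = InvRound(s_2, k_0) = 0x895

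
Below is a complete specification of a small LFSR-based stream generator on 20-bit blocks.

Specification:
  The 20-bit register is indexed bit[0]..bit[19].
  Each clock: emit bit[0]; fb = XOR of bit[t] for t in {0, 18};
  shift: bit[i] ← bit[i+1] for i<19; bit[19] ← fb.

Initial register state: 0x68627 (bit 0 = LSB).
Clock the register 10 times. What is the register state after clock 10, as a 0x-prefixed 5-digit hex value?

reg_0 = 0x68627
clock 1: out=1, reg = 0x34313
clock 2: out=1, reg = 0x9A189
clock 3: out=1, reg = 0xCD0C4
clock 4: out=0, reg = 0xE6862
clock 5: out=0, reg = 0xF3431
clock 6: out=1, reg = 0x79A18
clock 7: out=0, reg = 0xBCD0C
clock 8: out=0, reg = 0x5E686
clock 9: out=0, reg = 0xAF343
clock 10: out=1, reg = 0xD79A1

0xD79A1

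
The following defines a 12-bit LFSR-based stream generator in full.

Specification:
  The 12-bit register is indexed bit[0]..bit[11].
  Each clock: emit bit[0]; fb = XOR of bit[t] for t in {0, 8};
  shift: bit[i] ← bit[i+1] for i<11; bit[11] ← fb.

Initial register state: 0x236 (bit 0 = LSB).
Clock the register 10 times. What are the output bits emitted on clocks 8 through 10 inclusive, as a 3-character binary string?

001

reg_0 = 0x236
clock 1: out=0, reg = 0x11B
clock 2: out=1, reg = 0x08D
clock 3: out=1, reg = 0x846
clock 4: out=0, reg = 0x423
clock 5: out=1, reg = 0xA11
clock 6: out=1, reg = 0xD08
clock 7: out=0, reg = 0xE84
clock 8: out=0, reg = 0x742
clock 9: out=0, reg = 0xBA1
clock 10: out=1, reg = 0x5D0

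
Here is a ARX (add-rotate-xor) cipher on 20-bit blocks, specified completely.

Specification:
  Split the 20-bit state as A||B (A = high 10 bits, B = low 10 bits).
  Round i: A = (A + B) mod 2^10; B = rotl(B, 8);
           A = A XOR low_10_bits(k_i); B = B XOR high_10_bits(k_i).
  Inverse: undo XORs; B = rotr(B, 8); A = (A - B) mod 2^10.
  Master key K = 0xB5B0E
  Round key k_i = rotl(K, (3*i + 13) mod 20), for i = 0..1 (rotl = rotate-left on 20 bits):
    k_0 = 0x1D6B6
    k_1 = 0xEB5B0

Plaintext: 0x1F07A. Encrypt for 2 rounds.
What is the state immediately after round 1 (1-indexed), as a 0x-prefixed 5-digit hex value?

s_0 = plaintext = 0x1F07A
s_1 = Round(s_0, k_0) = 0x9026B
s_2 = Round(s_1, k_1) = 0x46C37

0x9026B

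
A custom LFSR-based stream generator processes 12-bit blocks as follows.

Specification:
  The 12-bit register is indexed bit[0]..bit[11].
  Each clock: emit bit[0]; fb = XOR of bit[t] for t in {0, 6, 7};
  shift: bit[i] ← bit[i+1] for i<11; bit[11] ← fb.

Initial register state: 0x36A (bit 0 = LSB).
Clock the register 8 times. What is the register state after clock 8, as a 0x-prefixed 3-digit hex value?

0x013

reg_0 = 0x36A
clock 1: out=0, reg = 0x9B5
clock 2: out=1, reg = 0x4DA
clock 3: out=0, reg = 0x26D
clock 4: out=1, reg = 0x136
clock 5: out=0, reg = 0x09B
clock 6: out=1, reg = 0x04D
clock 7: out=1, reg = 0x026
clock 8: out=0, reg = 0x013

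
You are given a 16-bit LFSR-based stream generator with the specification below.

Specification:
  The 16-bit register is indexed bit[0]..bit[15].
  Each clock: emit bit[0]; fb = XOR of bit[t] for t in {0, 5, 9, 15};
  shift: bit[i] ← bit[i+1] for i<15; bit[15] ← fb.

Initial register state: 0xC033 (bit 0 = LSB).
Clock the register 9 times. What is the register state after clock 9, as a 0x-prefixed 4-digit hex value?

reg_0 = 0xC033
clock 1: out=1, reg = 0xE019
clock 2: out=1, reg = 0x700C
clock 3: out=0, reg = 0x3806
clock 4: out=0, reg = 0x1C03
clock 5: out=1, reg = 0x8E01
clock 6: out=1, reg = 0xC700
clock 7: out=0, reg = 0x6380
clock 8: out=0, reg = 0xB1C0
clock 9: out=0, reg = 0xD8E0

0xD8E0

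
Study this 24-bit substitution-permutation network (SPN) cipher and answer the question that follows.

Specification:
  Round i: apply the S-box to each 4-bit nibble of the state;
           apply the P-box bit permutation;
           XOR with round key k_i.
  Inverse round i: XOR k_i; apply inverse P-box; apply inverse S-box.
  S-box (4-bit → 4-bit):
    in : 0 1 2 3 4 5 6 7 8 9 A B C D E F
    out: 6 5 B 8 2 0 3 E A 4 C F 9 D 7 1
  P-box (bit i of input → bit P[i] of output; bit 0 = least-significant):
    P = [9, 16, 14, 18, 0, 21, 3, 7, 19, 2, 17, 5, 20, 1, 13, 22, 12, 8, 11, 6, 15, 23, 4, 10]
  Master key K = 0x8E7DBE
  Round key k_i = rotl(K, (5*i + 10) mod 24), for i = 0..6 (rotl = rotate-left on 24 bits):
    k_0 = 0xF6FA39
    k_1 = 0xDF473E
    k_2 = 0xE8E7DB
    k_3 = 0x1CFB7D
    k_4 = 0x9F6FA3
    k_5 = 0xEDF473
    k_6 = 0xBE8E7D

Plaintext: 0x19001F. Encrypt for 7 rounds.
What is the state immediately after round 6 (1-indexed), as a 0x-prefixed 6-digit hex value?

0xCEB146

s_0 = plaintext = 0x19001F
s_1 = Round(s_0, k_0) = 0xF45026
s_2 = Round(s_1, k_1) = 0xFCC4BB
s_3 = Round(s_2, k_2) = 0x9D3516
s_4 = Round(s_3, k_3) = 0x5DE124
s_5 = Round(s_4, k_4) = 0xA45760
s_6 = Round(s_5, k_5) = 0xCEB146
s_7 = Round(s_6, k_6) = 0xC5317F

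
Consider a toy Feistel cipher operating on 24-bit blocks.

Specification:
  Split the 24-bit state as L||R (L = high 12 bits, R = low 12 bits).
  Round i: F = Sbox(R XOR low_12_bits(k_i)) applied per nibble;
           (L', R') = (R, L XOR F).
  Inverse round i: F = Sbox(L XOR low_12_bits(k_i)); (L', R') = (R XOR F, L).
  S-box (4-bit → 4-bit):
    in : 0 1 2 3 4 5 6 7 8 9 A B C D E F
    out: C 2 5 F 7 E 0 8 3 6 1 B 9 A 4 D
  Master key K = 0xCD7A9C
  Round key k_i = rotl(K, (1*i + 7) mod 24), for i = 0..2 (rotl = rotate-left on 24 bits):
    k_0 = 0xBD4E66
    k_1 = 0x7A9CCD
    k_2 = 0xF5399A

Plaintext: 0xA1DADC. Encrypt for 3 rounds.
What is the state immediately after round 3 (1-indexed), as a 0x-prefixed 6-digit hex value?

s_0 = plaintext = 0xA1DADC
s_1 = Round(s_0, k_0) = 0xADCDAC
s_2 = Round(s_1, k_1) = 0xDAC8DE
s_3 = Round(s_2, k_2) = 0x8DEFDB

0x8DEFDB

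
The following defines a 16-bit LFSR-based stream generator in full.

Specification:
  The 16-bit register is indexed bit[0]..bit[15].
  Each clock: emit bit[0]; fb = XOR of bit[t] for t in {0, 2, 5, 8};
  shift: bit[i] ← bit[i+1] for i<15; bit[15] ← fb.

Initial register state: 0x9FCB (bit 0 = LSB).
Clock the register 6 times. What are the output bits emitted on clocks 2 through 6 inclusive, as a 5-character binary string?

reg_0 = 0x9FCB
clock 1: out=1, reg = 0x4FE5
clock 2: out=1, reg = 0x27F2
clock 3: out=0, reg = 0x13F9
clock 4: out=1, reg = 0x89FC
clock 5: out=0, reg = 0xC4FE
clock 6: out=0, reg = 0x627F

10100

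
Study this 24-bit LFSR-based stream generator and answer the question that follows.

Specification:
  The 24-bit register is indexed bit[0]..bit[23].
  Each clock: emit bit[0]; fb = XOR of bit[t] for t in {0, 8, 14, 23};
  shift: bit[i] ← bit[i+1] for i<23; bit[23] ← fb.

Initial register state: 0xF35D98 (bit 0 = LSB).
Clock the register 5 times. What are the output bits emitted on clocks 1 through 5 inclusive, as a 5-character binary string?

00011

reg_0 = 0xF35D98
clock 1: out=0, reg = 0xF9AECC
clock 2: out=0, reg = 0xFCD766
clock 3: out=0, reg = 0xFE6BB3
clock 4: out=1, reg = 0x7F35D9
clock 5: out=1, reg = 0x3F9AEC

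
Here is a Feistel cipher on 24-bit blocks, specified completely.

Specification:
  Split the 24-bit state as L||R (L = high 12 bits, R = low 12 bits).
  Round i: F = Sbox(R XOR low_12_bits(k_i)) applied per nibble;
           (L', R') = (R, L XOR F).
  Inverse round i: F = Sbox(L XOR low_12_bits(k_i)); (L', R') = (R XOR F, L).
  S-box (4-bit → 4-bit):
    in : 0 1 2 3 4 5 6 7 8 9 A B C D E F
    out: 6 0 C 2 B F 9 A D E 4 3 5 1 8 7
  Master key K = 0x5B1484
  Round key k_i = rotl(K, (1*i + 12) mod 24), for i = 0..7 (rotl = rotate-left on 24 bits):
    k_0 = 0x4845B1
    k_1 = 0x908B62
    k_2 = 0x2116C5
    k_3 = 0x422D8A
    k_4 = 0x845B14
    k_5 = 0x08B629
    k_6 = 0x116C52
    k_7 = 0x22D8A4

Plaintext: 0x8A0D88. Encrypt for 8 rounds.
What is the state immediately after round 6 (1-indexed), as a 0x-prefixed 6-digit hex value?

s_0 = plaintext = 0x8A0D88
s_1 = Round(s_0, k_0) = 0xD8858E
s_2 = Round(s_1, k_1) = 0x58E50D
s_3 = Round(s_2, k_2) = 0x50D7D3
s_4 = Round(s_3, k_3) = 0x7D31F3
s_5 = Round(s_4, k_4) = 0x1F3359
s_6 = Round(s_5, k_5) = 0x359E55
s_7 = Round(s_6, k_6) = 0xE55F33
s_8 = Round(s_7, k_7) = 0xF334BF

0x359E55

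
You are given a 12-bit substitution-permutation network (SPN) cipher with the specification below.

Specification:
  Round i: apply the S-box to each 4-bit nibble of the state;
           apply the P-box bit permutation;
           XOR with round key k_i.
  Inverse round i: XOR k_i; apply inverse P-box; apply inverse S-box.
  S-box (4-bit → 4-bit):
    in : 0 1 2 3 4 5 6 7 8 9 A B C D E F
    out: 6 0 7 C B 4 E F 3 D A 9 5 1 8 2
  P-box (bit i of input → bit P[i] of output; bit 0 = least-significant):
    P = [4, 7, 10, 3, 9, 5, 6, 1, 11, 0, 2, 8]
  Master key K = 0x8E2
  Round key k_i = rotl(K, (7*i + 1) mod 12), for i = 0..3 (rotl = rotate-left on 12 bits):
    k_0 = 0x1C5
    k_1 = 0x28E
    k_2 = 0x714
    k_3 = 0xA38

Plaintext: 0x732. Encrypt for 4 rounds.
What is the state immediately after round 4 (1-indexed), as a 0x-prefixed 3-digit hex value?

s_0 = plaintext = 0x732
s_1 = Round(s_0, k_0) = 0xC12
s_2 = Round(s_1, k_1) = 0xE1A
s_3 = Round(s_2, k_2) = 0x69C
s_4 = Round(s_3, k_3) = 0xD6F

0xD6F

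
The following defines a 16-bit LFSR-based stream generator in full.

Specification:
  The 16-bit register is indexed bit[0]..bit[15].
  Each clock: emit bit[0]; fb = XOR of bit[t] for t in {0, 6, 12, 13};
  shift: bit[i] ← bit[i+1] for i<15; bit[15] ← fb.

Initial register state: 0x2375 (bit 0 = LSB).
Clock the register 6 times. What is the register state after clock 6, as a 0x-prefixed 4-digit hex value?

0x4C8D

reg_0 = 0x2375
clock 1: out=1, reg = 0x91BA
clock 2: out=0, reg = 0xC8DD
clock 3: out=1, reg = 0x646E
clock 4: out=0, reg = 0x3237
clock 5: out=1, reg = 0x991B
clock 6: out=1, reg = 0x4C8D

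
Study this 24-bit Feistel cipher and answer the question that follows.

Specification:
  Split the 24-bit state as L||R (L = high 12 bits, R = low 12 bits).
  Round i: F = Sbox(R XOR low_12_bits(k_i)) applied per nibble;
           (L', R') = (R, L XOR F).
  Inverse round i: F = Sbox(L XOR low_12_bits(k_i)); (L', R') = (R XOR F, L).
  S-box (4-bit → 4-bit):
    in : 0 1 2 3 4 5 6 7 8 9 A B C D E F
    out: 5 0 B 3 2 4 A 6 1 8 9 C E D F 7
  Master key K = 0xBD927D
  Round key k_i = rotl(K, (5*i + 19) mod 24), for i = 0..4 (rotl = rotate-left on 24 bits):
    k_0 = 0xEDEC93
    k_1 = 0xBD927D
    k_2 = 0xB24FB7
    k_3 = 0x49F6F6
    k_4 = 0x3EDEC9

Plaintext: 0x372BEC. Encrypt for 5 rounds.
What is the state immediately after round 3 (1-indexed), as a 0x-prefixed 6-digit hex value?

s_0 = plaintext = 0x372BEC
s_1 = Round(s_0, k_0) = 0xBEC515
s_2 = Round(s_1, k_1) = 0x515D4D
s_3 = Round(s_2, k_2) = 0xD4DE6C
s_4 = Round(s_3, k_3) = 0xE6CCC4
s_5 = Round(s_4, k_4) = 0xCC4531

0xD4DE6C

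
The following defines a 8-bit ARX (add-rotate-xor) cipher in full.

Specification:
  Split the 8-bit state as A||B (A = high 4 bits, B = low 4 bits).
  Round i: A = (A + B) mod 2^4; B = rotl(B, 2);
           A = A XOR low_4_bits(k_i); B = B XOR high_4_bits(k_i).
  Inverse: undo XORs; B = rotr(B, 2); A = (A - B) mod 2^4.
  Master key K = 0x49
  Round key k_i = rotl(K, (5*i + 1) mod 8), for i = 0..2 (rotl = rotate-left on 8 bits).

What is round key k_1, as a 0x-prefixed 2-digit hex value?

K = 0x49
k_0 = rotl(K, (5*0+1) mod 8) = rotl(K, 1) = 0x92
k_1 = rotl(K, (5*1+1) mod 8) = rotl(K, 6) = 0x52

0x52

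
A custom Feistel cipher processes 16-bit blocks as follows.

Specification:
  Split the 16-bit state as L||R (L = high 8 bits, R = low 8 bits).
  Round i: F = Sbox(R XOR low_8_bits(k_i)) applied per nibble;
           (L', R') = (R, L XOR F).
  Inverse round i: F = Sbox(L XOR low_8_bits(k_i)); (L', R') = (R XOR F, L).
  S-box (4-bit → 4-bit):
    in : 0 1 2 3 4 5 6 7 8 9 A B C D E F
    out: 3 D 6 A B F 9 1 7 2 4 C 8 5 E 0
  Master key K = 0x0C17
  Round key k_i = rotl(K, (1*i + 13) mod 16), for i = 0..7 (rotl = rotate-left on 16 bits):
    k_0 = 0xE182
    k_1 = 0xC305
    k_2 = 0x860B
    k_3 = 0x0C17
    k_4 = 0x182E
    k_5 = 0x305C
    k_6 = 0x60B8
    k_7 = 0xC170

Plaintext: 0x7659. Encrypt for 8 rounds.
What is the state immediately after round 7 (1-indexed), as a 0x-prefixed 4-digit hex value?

0x0DEF

s_0 = plaintext = 0x7659
s_1 = Round(s_0, k_0) = 0x592A
s_2 = Round(s_1, k_1) = 0x2A39
s_3 = Round(s_2, k_2) = 0x398C
s_4 = Round(s_3, k_3) = 0x8C15
s_5 = Round(s_4, k_4) = 0x1520
s_6 = Round(s_5, k_5) = 0x200D
s_7 = Round(s_6, k_6) = 0x0DEF
s_8 = Round(s_7, k_7) = 0xEF2D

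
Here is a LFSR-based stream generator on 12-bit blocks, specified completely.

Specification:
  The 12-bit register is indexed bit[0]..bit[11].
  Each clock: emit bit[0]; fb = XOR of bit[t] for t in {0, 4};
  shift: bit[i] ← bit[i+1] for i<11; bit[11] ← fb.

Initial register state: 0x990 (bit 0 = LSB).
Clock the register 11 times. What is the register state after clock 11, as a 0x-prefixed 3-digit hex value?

0x013

reg_0 = 0x990
clock 1: out=0, reg = 0xCC8
clock 2: out=0, reg = 0x664
clock 3: out=0, reg = 0x332
clock 4: out=0, reg = 0x999
clock 5: out=1, reg = 0x4CC
clock 6: out=0, reg = 0x266
clock 7: out=0, reg = 0x133
clock 8: out=1, reg = 0x099
clock 9: out=1, reg = 0x04C
clock 10: out=0, reg = 0x026
clock 11: out=0, reg = 0x013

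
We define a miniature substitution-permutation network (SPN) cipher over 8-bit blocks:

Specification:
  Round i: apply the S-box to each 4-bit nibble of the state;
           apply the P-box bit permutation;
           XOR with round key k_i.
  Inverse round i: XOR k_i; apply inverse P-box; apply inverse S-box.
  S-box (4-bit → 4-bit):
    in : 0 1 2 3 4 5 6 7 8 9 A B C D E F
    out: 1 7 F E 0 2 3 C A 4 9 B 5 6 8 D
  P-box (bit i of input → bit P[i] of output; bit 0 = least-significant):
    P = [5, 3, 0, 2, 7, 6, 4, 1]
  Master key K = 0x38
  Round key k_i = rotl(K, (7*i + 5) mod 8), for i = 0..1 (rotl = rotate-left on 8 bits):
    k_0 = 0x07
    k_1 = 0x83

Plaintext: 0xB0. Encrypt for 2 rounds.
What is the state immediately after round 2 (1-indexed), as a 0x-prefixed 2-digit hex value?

0x89

s_0 = plaintext = 0xB0
s_1 = Round(s_0, k_0) = 0xE5
s_2 = Round(s_1, k_1) = 0x89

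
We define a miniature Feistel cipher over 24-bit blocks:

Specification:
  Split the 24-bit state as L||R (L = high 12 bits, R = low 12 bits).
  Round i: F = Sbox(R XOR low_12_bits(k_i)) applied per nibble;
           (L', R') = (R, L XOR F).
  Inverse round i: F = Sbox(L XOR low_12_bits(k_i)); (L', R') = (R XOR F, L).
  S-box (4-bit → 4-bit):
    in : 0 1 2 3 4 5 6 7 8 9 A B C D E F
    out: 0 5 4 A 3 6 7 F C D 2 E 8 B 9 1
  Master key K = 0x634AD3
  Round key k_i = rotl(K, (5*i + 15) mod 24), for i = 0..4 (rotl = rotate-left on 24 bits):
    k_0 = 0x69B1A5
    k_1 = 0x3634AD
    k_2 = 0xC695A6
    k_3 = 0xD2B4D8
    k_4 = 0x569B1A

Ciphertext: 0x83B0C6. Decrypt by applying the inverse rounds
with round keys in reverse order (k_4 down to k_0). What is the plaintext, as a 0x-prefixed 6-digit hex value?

s_0 = ciphertext = 0x83B0C6
s_1 = InvRound(s_0, k_4) = 0xA8383B
s_2 = InvRound(s_1, k_3) = 0x155A83
s_3 = InvRound(s_2, k_2) = 0x999155
s_4 = InvRound(s_3, k_1) = 0xAF6999
s_5 = InvRound(s_4, k_0) = 0x7F3AF6

0x7F3AF6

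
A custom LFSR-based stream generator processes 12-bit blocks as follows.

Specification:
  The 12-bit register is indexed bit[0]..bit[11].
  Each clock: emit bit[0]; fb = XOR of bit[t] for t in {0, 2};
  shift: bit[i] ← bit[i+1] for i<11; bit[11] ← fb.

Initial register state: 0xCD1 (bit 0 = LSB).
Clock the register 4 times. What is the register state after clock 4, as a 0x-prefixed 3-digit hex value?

0x5CD

reg_0 = 0xCD1
clock 1: out=1, reg = 0xE68
clock 2: out=0, reg = 0x734
clock 3: out=0, reg = 0xB9A
clock 4: out=0, reg = 0x5CD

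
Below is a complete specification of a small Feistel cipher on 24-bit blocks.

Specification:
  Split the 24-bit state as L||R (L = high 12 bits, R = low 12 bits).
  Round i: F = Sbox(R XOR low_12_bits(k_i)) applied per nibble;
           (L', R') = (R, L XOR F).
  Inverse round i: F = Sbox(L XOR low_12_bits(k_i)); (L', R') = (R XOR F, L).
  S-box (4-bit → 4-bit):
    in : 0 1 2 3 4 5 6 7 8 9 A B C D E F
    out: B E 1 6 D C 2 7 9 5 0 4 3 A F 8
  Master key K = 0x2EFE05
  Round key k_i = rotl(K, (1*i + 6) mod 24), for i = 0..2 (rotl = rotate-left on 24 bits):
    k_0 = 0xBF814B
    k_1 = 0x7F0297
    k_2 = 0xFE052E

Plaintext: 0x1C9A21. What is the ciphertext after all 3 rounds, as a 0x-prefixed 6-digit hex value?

s_0 = plaintext = 0x1C9A21
s_1 = Round(s_0, k_0) = 0xA215E9
s_2 = Round(s_1, k_1) = 0x5E9D5E
s_3 = Round(s_2, k_2) = 0xD5EC92

0xD5EC92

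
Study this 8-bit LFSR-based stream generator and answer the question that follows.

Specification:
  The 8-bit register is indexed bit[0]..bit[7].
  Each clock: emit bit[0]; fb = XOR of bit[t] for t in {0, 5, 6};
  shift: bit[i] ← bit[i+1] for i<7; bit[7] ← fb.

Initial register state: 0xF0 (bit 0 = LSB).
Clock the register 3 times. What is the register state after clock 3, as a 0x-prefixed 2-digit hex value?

reg_0 = 0xF0
clock 1: out=0, reg = 0x78
clock 2: out=0, reg = 0x3C
clock 3: out=0, reg = 0x9E

0x9E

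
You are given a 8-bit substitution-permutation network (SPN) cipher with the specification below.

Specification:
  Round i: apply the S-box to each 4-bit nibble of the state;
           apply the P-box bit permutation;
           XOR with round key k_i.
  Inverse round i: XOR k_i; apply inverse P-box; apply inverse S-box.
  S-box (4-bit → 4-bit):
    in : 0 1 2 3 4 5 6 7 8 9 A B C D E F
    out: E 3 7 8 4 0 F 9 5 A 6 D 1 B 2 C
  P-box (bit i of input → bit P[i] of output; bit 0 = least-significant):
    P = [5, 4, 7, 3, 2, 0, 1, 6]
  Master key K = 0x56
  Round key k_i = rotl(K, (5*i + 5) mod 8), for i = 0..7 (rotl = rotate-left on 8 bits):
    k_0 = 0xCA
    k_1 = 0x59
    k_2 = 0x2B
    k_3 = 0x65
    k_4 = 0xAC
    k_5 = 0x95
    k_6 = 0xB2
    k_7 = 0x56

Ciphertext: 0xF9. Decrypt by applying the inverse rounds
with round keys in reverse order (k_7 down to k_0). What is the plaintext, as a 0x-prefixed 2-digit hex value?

s_0 = ciphertext = 0xF9
s_1 = InvRound(s_0, k_7) = 0x2B
s_2 = InvRound(s_1, k_6) = 0xE0
s_3 = InvRound(s_2, k_5) = 0xD1
s_4 = InvRound(s_3, k_4) = 0xDD
s_5 = InvRound(s_4, k_3) = 0x56
s_6 = InvRound(s_5, k_2) = 0xDD
s_7 = InvRound(s_6, k_1) = 0xC4
s_8 = InvRound(s_7, k_0) = 0x83

0x83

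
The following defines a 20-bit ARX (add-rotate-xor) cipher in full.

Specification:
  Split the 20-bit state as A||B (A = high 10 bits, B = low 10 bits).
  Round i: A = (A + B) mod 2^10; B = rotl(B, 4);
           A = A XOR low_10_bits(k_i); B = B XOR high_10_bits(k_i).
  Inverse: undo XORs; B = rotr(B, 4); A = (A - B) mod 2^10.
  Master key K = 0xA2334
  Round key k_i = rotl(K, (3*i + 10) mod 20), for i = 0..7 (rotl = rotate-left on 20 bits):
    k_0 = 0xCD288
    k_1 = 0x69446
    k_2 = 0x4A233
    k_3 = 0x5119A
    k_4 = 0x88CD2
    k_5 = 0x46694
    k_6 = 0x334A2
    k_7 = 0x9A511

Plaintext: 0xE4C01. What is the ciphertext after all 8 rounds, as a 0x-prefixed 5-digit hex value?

s_0 = plaintext = 0xE4C01
s_1 = Round(s_0, k_0) = 0x47324
s_2 = Round(s_1, k_1) = 0x01BE9
s_3 = Round(s_2, k_2) = 0x773B7
s_4 = Round(s_3, k_3) = 0x0263A
s_5 = Round(s_4, k_4) = 0xA458B
s_6 = Round(s_5, k_5) = 0xA21AF
s_7 = Round(s_6, k_6) = 0x2563B
s_8 = Round(s_7, k_7) = 0xF05D1

0xF05D1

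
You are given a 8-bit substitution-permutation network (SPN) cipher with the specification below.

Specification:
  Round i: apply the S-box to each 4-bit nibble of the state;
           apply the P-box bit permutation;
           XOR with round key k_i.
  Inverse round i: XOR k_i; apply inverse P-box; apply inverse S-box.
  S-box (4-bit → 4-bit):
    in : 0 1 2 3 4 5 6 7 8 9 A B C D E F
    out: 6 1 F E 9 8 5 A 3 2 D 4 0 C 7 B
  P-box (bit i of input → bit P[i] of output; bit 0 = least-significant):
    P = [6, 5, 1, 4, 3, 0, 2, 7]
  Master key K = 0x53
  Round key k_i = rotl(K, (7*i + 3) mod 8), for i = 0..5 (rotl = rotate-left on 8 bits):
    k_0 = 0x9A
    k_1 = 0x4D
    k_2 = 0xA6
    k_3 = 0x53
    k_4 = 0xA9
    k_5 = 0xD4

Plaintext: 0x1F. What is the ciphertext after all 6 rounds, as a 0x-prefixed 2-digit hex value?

0x87

s_0 = plaintext = 0x1F
s_1 = Round(s_0, k_0) = 0xE2
s_2 = Round(s_1, k_1) = 0x32
s_3 = Round(s_2, k_2) = 0x51
s_4 = Round(s_3, k_3) = 0x93
s_5 = Round(s_4, k_4) = 0x9A
s_6 = Round(s_5, k_5) = 0x87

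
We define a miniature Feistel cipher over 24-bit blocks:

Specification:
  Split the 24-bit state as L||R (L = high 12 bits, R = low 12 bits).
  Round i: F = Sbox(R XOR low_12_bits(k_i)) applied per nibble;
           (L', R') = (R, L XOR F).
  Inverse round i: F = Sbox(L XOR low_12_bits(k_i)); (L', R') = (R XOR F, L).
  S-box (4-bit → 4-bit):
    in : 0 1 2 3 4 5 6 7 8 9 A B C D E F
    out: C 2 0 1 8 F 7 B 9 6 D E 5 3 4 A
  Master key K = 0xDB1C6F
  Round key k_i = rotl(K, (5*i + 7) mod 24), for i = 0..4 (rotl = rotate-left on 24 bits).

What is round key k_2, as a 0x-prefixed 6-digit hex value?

0xDFB638

K = 0xDB1C6F
k_0 = rotl(K, (5*0+7) mod 24) = rotl(K, 7) = 0x8E37ED
k_1 = rotl(K, (5*1+7) mod 24) = rotl(K, 12) = 0xC6FDB1
k_2 = rotl(K, (5*2+7) mod 24) = rotl(K, 17) = 0xDFB638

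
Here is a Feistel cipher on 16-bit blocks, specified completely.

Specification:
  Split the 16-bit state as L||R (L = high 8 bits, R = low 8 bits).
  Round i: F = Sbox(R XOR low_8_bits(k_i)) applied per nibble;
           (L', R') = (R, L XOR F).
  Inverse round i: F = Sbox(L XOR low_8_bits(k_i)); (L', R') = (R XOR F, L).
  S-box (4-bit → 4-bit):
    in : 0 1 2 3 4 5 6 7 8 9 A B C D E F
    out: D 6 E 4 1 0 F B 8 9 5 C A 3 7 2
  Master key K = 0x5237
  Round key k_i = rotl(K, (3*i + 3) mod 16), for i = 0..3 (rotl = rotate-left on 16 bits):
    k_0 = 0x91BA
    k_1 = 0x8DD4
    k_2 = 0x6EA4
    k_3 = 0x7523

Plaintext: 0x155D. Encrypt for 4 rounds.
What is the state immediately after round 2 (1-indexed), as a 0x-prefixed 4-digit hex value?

0x6E98

s_0 = plaintext = 0x155D
s_1 = Round(s_0, k_0) = 0x5D6E
s_2 = Round(s_1, k_1) = 0x6E98
s_3 = Round(s_2, k_2) = 0x9824
s_4 = Round(s_3, k_3) = 0x2443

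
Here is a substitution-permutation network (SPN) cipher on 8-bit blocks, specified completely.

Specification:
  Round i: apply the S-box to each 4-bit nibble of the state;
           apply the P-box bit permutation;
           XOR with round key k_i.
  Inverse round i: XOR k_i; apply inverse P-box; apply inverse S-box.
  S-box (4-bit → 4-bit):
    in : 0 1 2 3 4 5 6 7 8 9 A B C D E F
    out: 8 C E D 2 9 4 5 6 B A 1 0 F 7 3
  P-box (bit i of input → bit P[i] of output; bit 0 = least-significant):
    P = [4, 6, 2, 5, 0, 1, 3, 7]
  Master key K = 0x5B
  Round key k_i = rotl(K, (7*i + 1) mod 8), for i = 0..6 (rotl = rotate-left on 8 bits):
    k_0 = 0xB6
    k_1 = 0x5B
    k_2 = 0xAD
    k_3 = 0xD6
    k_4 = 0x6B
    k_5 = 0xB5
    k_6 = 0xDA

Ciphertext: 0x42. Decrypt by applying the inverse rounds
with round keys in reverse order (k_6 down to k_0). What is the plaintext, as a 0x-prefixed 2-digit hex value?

s_0 = ciphertext = 0x42
s_1 = InvRound(s_0, k_6) = 0x1B
s_2 = InvRound(s_1, k_5) = 0x21
s_3 = InvRound(s_2, k_4) = 0x84
s_4 = InvRound(s_3, k_3) = 0x4F
s_5 = InvRound(s_4, k_2) = 0xAA
s_6 = InvRound(s_5, k_1) = 0x59
s_7 = InvRound(s_6, k_0) = 0xD2

0xD2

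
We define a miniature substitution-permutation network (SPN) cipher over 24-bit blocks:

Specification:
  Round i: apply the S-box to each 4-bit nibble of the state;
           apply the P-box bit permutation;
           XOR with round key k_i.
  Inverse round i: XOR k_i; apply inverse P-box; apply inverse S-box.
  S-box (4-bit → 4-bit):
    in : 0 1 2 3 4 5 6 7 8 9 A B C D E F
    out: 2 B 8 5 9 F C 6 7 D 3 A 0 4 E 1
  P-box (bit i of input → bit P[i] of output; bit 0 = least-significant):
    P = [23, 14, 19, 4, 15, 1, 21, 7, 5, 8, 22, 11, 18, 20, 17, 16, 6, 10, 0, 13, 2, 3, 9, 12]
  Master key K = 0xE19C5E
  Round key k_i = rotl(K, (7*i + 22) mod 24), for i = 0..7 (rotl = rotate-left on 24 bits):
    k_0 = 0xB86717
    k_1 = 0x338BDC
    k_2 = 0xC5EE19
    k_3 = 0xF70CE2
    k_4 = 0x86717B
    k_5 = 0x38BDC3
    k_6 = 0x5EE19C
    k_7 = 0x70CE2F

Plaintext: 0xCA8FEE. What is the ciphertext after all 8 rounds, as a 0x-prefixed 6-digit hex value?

s_0 = plaintext = 0xCA8FEE
s_1 = Round(s_0, k_0) = 0x8623E5
s_2 = Round(s_1, k_1) = 0xDAE963
s_3 = Round(s_2, k_2) = 0x3EE0F9
s_4 = Round(s_3, k_3) = 0x6CABF7
s_5 = Round(s_4, k_4) = 0x9AAA7B
s_6 = Round(s_5, k_5) = 0x0CEAB5
s_7 = Round(s_6, k_6) = 0xC5A026
s_8 = Round(s_7, k_7) = 0x6CEBFE

0x6CEBFE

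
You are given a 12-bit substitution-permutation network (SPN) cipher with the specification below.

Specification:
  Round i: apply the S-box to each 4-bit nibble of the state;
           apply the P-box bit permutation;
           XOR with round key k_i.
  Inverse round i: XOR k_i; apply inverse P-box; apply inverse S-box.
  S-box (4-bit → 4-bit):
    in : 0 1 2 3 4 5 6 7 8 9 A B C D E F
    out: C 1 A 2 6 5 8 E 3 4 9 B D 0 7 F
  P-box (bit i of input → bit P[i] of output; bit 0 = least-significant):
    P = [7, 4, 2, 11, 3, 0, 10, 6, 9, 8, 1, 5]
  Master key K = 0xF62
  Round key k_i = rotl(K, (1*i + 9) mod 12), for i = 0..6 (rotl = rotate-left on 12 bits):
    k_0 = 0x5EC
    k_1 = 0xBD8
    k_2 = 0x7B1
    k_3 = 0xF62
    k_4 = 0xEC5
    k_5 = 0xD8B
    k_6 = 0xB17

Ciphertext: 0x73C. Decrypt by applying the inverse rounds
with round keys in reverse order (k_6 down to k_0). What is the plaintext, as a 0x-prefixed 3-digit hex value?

0x020

s_0 = ciphertext = 0x73C
s_1 = InvRound(s_0, k_6) = 0x0E6
s_2 = InvRound(s_1, k_5) = 0x2F0
s_3 = InvRound(s_2, k_4) = 0x647
s_4 = InvRound(s_3, k_3) = 0x230
s_5 = InvRound(s_4, k_2) = 0x341
s_6 = InvRound(s_5, k_1) = 0xD8B
s_7 = InvRound(s_6, k_0) = 0x020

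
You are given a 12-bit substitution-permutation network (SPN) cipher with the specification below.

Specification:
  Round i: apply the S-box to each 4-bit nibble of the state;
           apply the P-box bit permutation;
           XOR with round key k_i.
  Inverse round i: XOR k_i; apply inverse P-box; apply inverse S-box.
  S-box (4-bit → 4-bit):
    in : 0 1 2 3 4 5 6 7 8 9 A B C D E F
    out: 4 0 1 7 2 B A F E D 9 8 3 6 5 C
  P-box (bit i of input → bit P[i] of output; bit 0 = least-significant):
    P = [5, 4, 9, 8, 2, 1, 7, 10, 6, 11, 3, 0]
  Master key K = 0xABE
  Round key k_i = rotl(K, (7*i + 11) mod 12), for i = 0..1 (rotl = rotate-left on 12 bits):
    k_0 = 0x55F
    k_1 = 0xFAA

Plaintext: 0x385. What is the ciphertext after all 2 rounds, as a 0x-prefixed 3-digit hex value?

s_0 = plaintext = 0x385
s_1 = Round(s_0, k_0) = 0x8A5
s_2 = Round(s_1, k_1) = 0x297

0x297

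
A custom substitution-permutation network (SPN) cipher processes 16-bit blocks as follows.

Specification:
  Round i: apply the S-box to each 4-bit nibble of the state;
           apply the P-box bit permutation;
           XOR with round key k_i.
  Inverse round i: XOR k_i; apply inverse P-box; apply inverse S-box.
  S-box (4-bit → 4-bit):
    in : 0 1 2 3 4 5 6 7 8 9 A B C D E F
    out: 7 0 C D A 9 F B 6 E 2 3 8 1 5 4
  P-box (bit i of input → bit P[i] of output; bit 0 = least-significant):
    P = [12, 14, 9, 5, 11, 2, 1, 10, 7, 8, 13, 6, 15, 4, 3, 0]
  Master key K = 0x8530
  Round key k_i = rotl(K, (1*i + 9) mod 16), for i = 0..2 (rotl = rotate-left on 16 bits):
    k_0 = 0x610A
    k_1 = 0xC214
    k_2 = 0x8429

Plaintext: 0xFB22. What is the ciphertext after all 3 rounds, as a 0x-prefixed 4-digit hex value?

s_0 = plaintext = 0xFB22
s_1 = Round(s_0, k_0) = 0x66A0
s_2 = Round(s_1, k_1) = 0x31C9
s_3 = Round(s_2, k_2) = 0x4200

0x4200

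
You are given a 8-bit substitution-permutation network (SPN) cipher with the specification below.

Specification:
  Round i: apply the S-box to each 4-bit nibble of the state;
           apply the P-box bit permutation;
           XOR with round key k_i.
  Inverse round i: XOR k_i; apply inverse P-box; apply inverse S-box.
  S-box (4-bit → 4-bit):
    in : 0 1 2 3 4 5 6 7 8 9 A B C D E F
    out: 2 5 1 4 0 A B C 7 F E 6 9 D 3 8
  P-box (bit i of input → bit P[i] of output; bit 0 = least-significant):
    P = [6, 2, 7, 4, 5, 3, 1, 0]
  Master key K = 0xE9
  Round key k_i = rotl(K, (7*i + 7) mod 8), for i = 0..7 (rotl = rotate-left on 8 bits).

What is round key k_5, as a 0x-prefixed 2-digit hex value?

K = 0xE9
k_0 = rotl(K, (7*0+7) mod 8) = rotl(K, 7) = 0xF4
k_1 = rotl(K, (7*1+7) mod 8) = rotl(K, 6) = 0x7A
k_2 = rotl(K, (7*2+7) mod 8) = rotl(K, 5) = 0x3D
k_3 = rotl(K, (7*3+7) mod 8) = rotl(K, 4) = 0x9E
k_4 = rotl(K, (7*4+7) mod 8) = rotl(K, 3) = 0x4F
k_5 = rotl(K, (7*5+7) mod 8) = rotl(K, 2) = 0xA7

0xA7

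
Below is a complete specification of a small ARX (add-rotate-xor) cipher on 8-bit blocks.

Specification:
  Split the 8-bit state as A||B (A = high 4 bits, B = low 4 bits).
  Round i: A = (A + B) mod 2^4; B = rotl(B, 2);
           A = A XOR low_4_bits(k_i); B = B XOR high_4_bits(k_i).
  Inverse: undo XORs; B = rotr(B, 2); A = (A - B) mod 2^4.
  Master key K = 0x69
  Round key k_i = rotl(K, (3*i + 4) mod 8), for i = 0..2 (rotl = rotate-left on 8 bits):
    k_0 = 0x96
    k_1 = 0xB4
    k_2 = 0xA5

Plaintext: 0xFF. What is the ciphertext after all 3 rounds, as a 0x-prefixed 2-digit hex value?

0x92

s_0 = plaintext = 0xFF
s_1 = Round(s_0, k_0) = 0x86
s_2 = Round(s_1, k_1) = 0xA2
s_3 = Round(s_2, k_2) = 0x92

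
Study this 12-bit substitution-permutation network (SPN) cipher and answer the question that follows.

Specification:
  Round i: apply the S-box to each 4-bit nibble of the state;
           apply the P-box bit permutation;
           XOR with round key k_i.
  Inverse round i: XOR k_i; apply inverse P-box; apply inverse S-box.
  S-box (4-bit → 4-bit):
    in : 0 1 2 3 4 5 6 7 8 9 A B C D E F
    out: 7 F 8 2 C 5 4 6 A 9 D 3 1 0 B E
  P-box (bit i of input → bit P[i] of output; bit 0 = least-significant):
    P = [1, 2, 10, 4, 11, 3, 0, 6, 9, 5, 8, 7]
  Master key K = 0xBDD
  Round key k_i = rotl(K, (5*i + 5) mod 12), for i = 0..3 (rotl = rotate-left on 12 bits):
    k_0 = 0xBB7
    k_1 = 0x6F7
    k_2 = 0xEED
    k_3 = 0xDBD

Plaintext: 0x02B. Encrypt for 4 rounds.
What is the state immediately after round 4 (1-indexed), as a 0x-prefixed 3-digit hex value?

0xA27

s_0 = plaintext = 0x02B
s_1 = Round(s_0, k_0) = 0x8D1
s_2 = Round(s_1, k_1) = 0x241
s_3 = Round(s_2, k_2) = 0xA3A
s_4 = Round(s_3, k_3) = 0xA27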